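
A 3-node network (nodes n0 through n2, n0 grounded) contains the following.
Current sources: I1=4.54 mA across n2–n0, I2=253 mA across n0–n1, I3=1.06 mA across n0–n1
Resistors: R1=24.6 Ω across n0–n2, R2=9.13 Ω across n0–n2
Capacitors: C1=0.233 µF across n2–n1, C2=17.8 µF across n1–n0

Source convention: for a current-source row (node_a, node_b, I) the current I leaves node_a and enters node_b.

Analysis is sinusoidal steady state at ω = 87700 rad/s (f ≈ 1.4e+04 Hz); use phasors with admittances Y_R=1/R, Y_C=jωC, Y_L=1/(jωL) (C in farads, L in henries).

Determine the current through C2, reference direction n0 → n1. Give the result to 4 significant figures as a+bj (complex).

-0.2508+0.0001659j A

Apply KCL at each of the 2 non-ground nodes and solve the resulting linear system.
Node n1: branches {I2, C1, C2, I3} → V_1 = -0.0001063-0.1606j
Node n2: branches {I1, R1, C1, R2} → V_2 = -0.008224+0.001105j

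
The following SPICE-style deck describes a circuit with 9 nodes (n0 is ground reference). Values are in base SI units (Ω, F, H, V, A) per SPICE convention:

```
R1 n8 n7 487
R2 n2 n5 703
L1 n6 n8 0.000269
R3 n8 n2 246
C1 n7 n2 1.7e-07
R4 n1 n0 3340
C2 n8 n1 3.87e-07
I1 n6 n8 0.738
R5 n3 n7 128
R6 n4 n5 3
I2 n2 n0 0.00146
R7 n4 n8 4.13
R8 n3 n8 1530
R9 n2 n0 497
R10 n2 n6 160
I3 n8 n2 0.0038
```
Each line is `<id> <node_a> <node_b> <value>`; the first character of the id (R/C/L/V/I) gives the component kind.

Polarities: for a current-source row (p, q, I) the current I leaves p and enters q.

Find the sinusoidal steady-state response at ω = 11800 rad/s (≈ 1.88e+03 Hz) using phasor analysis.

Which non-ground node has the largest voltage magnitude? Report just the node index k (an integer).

Element admittances at ω=11800 rad/s:
  Y(R1) = 0.002053+0.000j S between n8,n7
  Y(R2) = 0.001422+0.000j S between n2,n5
  Y(L1) = 0.000-0.3150j S between n6,n8
  Y(R3) = 0.004065+0.000j S between n8,n2
  Y(C1) = 0.000+0.002006j S between n7,n2
  Y(R4) = 0.0002994+0.000j S between n1,n0
  Y(C2) = 0.000+0.004567j S between n8,n1
  I1: injects 0.738 A into n8 (from n6)
  Y(R5) = 0.007812+0.000j S between n3,n7
  Y(R6) = 0.3333+0.000j S between n4,n5
  I2: injects 0.00146 A into n0 (from n2)
  Y(R7) = 0.2421+0.000j S between n4,n8
  Y(R8) = 0.0006536+0.000j S between n3,n8
  Y(R9) = 0.002012+0.000j S between n2,n0
  Y(R10) = 0.006250+0.000j S between n2,n6
  I3: injects 0.0038 A into n2 (from n8)
Assemble and solve the 8×8 MNA system:
  V(n1)=-0.8192+0.9501j  V(n2)=-0.6037-0.1414j  V(n3)=-0.1974+0.6880j  V(n4)=-0.7560+0.9972j  V(n5)=-0.7554+0.9923j  V(n6)=-0.7806-1.335j  V(n7)=-0.1505+0.6616j  V(n8)=-0.7569+1.004j

6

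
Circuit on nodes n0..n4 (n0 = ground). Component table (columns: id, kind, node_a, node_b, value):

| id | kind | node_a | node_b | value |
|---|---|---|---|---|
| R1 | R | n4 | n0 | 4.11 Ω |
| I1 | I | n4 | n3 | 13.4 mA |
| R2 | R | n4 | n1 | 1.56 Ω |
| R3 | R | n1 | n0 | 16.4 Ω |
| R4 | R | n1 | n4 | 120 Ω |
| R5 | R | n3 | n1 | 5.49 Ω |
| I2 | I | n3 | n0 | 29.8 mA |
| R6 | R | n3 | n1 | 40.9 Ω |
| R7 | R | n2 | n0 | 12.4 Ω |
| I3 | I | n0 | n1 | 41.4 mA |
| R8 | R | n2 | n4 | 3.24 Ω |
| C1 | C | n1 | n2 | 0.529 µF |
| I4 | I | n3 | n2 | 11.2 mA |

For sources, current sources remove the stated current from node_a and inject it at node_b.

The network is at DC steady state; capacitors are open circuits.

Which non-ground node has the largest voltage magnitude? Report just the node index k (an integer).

3

Apply KCL at each of the 4 non-ground nodes and solve the resulting linear system.
Node n1: branches {R2, R3, R4, R5, R6, I3, C1} → V_1 = 0.03981
Node n2: branches {R7, R8, C1, I4} → V_2 = 0.04645
Node n3: branches {I1, R5, I2, R6, I4} → V_3 = -0.09378
Node n4: branches {R1, I1, R2, R4, R8} → V_4 = 0.02230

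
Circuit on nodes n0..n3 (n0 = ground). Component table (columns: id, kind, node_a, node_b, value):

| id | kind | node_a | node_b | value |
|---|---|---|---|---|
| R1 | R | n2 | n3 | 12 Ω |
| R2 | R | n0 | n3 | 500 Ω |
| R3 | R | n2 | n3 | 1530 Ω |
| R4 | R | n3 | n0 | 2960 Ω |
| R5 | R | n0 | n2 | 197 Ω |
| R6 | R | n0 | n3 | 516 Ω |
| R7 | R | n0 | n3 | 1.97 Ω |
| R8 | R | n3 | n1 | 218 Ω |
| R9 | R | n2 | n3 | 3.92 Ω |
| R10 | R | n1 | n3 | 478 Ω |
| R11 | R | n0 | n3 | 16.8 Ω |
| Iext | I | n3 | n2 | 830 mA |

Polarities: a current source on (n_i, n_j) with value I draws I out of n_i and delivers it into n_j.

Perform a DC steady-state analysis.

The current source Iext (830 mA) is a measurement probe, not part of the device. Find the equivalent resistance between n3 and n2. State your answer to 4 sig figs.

MNA unknowns: 3 node voltages V₁..V_3
R1: Y=0.08333 on G[2,3]
R2: Y=0.002000 on G[0,3]
R3: Y=0.0006536 on G[2,3]
R4: Y=0.0003378 on G[3,0]
R5: Y=0.005076 on G[0,2]
R6: Y=0.001938 on G[0,3]
R7: Y=0.5076 on G[0,3]
R8: Y=0.004587 on G[3,1]
R9: Y=0.2551 on G[2,3]
R10: Y=0.002092 on G[1,3]
R11: Y=0.05952 on G[0,3]
Iext: z[3]−=0.83, z[2]+=0.83
solve → V1=-0.02124, V2=2.391, V3=-0.02124

R_eq = 2.906 Ω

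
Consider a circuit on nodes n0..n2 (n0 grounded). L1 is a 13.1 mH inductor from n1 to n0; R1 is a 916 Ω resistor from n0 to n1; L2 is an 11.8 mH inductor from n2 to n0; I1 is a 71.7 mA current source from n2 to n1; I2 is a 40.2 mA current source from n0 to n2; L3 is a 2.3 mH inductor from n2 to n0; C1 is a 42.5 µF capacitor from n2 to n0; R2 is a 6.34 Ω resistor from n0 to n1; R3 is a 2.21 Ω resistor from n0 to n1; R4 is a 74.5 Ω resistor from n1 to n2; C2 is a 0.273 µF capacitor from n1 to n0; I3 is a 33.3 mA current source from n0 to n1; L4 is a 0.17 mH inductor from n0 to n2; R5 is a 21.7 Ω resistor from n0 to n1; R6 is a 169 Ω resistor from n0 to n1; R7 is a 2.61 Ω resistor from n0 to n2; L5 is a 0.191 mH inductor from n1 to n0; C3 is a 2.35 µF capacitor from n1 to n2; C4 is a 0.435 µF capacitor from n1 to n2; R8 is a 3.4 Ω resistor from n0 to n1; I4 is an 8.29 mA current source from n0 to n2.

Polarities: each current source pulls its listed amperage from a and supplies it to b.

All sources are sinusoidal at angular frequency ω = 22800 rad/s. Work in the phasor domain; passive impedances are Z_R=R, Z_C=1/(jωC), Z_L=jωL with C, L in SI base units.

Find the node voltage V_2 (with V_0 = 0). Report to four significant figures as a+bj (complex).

Apply KCL at each of the 2 non-ground nodes and solve the resulting linear system.
Node n1: branches {L1, R1, I1, R2, R3, R4, C2, I3, R5, R6, L5, C3, C4, R8} → V_1 = 0.1033+0.01740j
Node n2: branches {L2, I1, I2, L3, C1, R4, L4, R7, C3, C4, I4} → V_2 = -0.005515+0.02759j

-0.005515+0.02759j V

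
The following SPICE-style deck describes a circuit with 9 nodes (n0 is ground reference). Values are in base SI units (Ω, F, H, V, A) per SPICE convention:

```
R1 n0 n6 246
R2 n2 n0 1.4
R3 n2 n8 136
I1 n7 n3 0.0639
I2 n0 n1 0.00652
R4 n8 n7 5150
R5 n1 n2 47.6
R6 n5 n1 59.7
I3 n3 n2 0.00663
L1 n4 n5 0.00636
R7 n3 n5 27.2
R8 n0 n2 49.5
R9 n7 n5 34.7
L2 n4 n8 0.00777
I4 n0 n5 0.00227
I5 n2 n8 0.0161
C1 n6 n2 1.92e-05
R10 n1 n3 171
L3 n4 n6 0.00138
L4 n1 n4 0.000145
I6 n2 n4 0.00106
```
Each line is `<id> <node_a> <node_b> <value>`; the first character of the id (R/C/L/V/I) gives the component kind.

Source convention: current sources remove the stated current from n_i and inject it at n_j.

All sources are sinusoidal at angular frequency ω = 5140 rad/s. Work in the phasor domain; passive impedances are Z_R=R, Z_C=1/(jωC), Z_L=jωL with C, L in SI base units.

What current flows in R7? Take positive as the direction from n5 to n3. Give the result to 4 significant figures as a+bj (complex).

-0.05037-0.001288j A

Element admittances at ω=5140 rad/s:
  Y(R1) = 0.004065+0.000j S between n0,n6
  Y(R2) = 0.7143+0.000j S between n2,n0
  Y(R3) = 0.007353+0.000j S between n2,n8
  I1: injects 0.0639 A into n3 (from n7)
  I2: injects 0.00652 A into n1 (from n0)
  Y(R4) = 0.0001942+0.000j S between n8,n7
  Y(R5) = 0.02101+0.000j S between n1,n2
  Y(R6) = 0.01675+0.000j S between n5,n1
  I3: injects 0.00663 A into n2 (from n3)
  Y(L1) = 0.000-0.03059j S between n4,n5
  Y(R7) = 0.03676+0.000j S between n3,n5
  Y(R8) = 0.02020+0.000j S between n0,n2
  Y(R9) = 0.02882+0.000j S between n7,n5
  Y(L2) = 0.000-0.02504j S between n4,n8
  I4: injects 0.00227 A into n5 (from n0)
  I5: injects 0.0161 A into n8 (from n2)
  Y(C1) = 0.000+0.09869j S between n6,n2
  Y(R10) = 0.005848+0.000j S between n1,n3
  Y(L3) = 0.000-0.1410j S between n4,n6
  Y(L4) = 0.000-1.342j S between n1,n4
  I6: injects 0.00106 A into n4 (from n2)
Assemble and solve the 8×8 MNA system:
  V(n1)=0.01435-0.04682j  V(n2)=0.01202+0.001012j  V(n3)=1.194-0.2670j  V(n4)=0.01095-0.05440j  V(n5)=-0.1761-0.3020j  V(n6)=-0.009112-0.1828j  V(n7)=-2.376-0.2965j  V(n8)=0.1704+0.5223j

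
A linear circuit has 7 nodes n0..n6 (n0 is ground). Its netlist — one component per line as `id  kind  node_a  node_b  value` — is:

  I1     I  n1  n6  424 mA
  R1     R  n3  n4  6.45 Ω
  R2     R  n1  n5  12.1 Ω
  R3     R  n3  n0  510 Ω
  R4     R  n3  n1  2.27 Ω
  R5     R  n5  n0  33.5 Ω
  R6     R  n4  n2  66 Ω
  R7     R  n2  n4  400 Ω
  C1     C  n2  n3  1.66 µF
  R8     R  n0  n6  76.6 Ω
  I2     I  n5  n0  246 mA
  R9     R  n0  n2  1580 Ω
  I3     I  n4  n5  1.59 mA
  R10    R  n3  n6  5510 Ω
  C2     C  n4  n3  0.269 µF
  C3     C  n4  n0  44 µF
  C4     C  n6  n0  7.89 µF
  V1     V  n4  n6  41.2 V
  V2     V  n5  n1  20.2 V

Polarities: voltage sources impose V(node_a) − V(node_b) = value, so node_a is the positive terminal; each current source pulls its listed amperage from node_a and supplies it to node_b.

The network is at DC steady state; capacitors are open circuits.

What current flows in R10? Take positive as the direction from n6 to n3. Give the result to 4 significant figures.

Element admittances at DC:
  I1: injects 0.424 A into n6 (from n1)
  Y(R1) = 0.1550 S between n3,n4
  Y(R2) = 0.08264 S between n1,n5
  Y(R3) = 0.001961 S between n3,n0
  Y(R4) = 0.4405 S between n3,n1
  Y(R5) = 0.02985 S between n5,n0
  Y(R6) = 0.01515 S between n4,n2
  Y(R7) = 0.002500 S between n2,n4
  Y(C1) = 0.000 S between n2,n3
  Y(R8) = 0.01305 S between n0,n6
  I2: injects 0.246 A into n0 (from n5)
  Y(R9) = 0.0006329 S between n0,n2
  I3: injects 0.00159 A into n5 (from n4)
  Y(R10) = 0.0001815 S between n3,n6
  Y(C2) = 0.000 S between n4,n3
  Y(C3) = 0.000 S between n4,n0
  Y(C4) = 0.000 S between n6,n0
  V1: constraint V(n4)−V(n6) = 41.2
  V2: constraint V(n5)−V(n1) = 20.2
Assemble and solve the 8×8 MNA system:
  V(n1)=-9.510  V(n2)=-0.9174  V(n3)=-7.269  V(n4)=-0.9503  V(n5)=10.69  V(n6)=-42.15
  i(V1)=-0.9806  i(V2)=-2.233

-0.006331 A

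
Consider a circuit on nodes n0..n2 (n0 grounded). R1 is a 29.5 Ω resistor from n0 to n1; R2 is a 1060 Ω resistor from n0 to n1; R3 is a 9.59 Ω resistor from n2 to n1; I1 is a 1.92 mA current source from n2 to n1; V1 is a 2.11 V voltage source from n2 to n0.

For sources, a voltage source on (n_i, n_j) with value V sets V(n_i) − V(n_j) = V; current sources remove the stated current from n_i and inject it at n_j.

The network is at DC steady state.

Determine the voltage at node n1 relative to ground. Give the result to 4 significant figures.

1.595 V

Apply KCL at each of the 2 non-ground nodes and solve the resulting linear system.
Node n1: branches {R1, R2, R3, I1} → V_1 = 1.595
Node n2: branches {R3, I1, V1} → V_2 = 2.110
Source currents: i(V1)=-0.05558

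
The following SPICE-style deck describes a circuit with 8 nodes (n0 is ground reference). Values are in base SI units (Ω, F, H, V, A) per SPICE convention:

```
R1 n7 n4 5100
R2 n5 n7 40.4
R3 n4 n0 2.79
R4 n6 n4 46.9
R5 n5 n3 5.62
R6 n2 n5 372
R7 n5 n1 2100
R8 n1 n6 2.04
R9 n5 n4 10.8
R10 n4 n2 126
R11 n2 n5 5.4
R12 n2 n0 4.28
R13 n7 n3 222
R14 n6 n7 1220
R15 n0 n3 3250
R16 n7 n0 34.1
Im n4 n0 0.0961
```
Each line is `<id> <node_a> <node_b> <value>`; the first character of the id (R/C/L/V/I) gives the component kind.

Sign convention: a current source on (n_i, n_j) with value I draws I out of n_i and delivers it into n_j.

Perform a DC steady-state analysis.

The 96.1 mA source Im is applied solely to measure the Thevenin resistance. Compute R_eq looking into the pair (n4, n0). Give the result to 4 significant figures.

R_eq = 2.403 Ω

Apply KCL at each of the 7 non-ground nodes and solve the resulting linear system.
Node n1: branches {R7, R8} → V_1 = -0.2217
Node n2: branches {R6, R10, R11, R12} → V_2 = -0.05007
Node n3: branches {R5, R13, R15} → V_3 = -0.1033
Node n4: branches {R1, R3, R4, R9, R10, Im} → V_4 = -0.2309
Node n5: branches {R2, R5, R6, R7, R9, R11} → V_5 = -0.1047
Node n6: branches {R4, R8, R14} → V_6 = -0.2219
Node n7: branches {R1, R2, R13, R14, R16} → V_7 = -0.05510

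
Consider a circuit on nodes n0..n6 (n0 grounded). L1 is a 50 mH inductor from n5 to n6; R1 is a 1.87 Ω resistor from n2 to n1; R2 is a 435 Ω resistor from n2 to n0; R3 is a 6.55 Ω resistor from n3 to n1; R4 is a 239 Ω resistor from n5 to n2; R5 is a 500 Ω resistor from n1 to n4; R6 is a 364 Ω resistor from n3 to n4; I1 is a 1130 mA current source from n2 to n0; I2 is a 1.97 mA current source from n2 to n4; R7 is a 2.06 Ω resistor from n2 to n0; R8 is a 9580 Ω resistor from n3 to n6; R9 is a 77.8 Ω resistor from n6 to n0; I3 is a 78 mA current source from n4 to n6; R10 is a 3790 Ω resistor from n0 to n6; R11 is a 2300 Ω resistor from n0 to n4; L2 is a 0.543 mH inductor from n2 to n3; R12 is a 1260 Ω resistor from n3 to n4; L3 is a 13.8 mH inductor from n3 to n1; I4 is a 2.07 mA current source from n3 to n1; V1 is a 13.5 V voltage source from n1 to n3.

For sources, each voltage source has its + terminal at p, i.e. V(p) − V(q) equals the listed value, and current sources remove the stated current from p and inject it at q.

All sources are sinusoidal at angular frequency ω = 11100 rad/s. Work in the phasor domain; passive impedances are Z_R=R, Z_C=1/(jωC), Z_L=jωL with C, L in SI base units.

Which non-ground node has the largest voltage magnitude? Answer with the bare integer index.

4

Apply KCL at each of the 6 non-ground nodes and solve the resulting linear system.
Node n1: branches {R1, R3, R5, L3, I4, V1} → V_1 = -1.365-3.870j
Node n2: branches {R1, R2, R4, I1, I2, R7, L2} → V_2 = -2.440-0.01880j
Node n3: branches {R3, R6, R8, L2, R12, L3, I4, V1} → V_3 = -14.87-3.870j
Node n4: branches {R5, R6, I2, I3, R11, R12} → V_4 = -21.99-3.588j
Node n5: branches {L1, R4} → V_5 = -0.9247-2.700j
Node n6: branches {L1, R8, R9, I3, R10} → V_6 = 5.303+0.8181j
Source currents: i(V1)=-2.675+2.148j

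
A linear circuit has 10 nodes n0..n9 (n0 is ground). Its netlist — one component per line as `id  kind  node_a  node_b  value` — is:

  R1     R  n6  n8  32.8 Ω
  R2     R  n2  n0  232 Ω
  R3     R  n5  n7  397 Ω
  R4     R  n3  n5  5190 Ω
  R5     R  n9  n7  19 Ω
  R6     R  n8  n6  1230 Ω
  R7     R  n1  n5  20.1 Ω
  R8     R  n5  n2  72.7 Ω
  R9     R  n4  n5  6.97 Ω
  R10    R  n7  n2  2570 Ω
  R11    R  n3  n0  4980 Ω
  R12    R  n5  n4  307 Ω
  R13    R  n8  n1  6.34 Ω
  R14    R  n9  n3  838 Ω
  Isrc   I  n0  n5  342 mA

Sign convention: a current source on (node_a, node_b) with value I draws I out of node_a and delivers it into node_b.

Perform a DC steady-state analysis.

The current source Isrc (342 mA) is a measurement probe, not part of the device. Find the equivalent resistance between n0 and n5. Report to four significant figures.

R_eq = 289.0 Ω

MNA unknowns: 9 node voltages V₁..V_9
R1: Y=0.03049 on G[6,8]
R2: Y=0.004310 on G[2,0]
R3: Y=0.002519 on G[5,7]
R4: Y=0.0001927 on G[3,5]
R5: Y=0.05263 on G[9,7]
R6: Y=0.0008130 on G[8,6]
R7: Y=0.04975 on G[1,5]
R8: Y=0.01376 on G[5,2]
R9: Y=0.1435 on G[4,5]
R10: Y=0.0003891 on G[7,2]
R11: Y=0.0002008 on G[3,0]
R12: Y=0.003257 on G[5,4]
R13: Y=0.1577 on G[8,1]
R14: Y=0.001193 on G[9,3]
Isrc: z[0]−=0.342, z[5]+=0.342
solve → V1=98.83, V2=75.59, V3=80.54, V4=98.83, V5=98.83, V6=98.83, V7=91.37, V8=98.83, V9=91.13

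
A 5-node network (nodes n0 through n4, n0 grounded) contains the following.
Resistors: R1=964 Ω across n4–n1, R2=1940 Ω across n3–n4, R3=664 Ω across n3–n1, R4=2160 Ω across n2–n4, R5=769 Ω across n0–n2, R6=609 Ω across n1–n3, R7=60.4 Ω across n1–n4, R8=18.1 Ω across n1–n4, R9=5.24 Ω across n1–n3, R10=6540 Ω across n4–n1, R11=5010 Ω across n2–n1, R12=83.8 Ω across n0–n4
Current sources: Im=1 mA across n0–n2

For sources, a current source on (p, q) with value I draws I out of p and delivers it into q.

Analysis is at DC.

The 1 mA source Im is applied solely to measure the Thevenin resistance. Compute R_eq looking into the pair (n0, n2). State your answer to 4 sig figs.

MNA unknowns: 4 node voltages V₁..V_4
R1: Y=0.001037 on G[4,1]
R2: Y=0.0005155 on G[3,4]
R3: Y=0.001506 on G[3,1]
R4: Y=0.0004630 on G[2,4]
R5: Y=0.001300 on G[0,2]
R6: Y=0.001642 on G[1,3]
R7: Y=0.01656 on G[1,4]
R8: Y=0.05525 on G[1,4]
R9: Y=0.1908 on G[1,3]
R10: Y=0.0001529 on G[4,1]
R11: Y=0.0001996 on G[2,1]
R12: Y=0.01193 on G[0,4]
Im: z[0]−=0.001, z[2]+=0.001
solve → V1=0.02860, V2=0.5188, V3=0.02860, V4=0.02727

R_eq = 518.8 Ω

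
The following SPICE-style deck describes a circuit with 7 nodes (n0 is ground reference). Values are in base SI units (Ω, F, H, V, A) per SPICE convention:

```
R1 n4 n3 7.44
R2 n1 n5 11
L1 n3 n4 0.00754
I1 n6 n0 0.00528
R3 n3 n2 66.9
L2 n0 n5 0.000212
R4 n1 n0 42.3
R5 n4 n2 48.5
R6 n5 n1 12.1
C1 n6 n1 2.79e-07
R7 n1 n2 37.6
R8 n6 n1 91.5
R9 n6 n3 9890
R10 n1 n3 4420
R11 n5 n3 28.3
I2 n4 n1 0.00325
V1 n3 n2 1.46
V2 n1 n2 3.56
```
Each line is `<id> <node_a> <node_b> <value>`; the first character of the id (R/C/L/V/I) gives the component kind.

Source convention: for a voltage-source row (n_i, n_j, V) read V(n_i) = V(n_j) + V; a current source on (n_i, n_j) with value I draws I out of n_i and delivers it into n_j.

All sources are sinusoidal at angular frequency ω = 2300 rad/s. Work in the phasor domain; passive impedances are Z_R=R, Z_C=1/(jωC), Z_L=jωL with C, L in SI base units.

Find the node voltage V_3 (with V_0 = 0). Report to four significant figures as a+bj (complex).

-1.804-0.005382j V

Element admittances at ω=2300 rad/s:
  Y(R1) = 0.1344+0.000j S between n4,n3
  Y(R2) = 0.09091+0.000j S between n1,n5
  Y(L1) = 0.000-0.05766j S between n3,n4
  I1: injects 0.00528 A into n0 (from n6)
  Y(R3) = 0.01495+0.000j S between n3,n2
  Y(L2) = 0.000-2.051j S between n0,n5
  Y(R4) = 0.02364+0.000j S between n1,n0
  Y(R5) = 0.02062+0.000j S between n4,n2
  Y(R6) = 0.08264+0.000j S between n5,n1
  Y(C1) = 0.000+0.0006417j S between n6,n1
  Y(R7) = 0.02660+0.000j S between n1,n2
  Y(R8) = 0.01093+0.000j S between n6,n1
  Y(R9) = 0.0001011+0.000j S between n6,n3
  Y(R10) = 0.0002262+0.000j S between n1,n3
  Y(R11) = 0.03534+0.000j S between n5,n3
  I2: injects 0.00325 A into n1 (from n4)
  V1: constraint V(n3)−V(n2) = 1.46
  V2: constraint V(n1)−V(n2) = 3.56
Assemble and solve the 8×8 MNA system:
  V(n1)=0.2964-0.005382j  V(n2)=-3.264-0.005382j  V(n3)=-1.804-0.005382j  V(n4)=-1.993-0.07568j  V(n5)=-6.204e-05-0.005991j  V(n6)=-0.1999+0.02349j
  i(V1)=0.01309+0.001431j  i(V2)=-0.1558+1.860e-05j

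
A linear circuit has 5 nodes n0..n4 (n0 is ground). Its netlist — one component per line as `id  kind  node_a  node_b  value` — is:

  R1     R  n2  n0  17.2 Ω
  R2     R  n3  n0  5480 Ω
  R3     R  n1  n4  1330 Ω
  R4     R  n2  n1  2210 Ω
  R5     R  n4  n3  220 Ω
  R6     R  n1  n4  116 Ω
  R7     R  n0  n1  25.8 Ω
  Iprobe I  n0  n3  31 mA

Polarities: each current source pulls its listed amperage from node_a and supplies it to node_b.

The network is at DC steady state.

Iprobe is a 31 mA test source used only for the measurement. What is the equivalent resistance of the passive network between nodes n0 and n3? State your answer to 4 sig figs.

R_eq = 330.9 Ω

MNA unknowns: 4 node voltages V₁..V_4
R1: Y=0.05814 on G[2,0]
R2: Y=0.0001825 on G[3,0]
R3: Y=0.0007519 on G[1,4]
R4: Y=0.0004525 on G[2,1]
R5: Y=0.004545 on G[4,3]
R6: Y=0.008621 on G[1,4]
R7: Y=0.03876 on G[0,1]
Iprobe: z[0]−=0.031, z[3]+=0.031
solve → V1=0.7429, V2=0.005737, V3=10.26, V4=3.851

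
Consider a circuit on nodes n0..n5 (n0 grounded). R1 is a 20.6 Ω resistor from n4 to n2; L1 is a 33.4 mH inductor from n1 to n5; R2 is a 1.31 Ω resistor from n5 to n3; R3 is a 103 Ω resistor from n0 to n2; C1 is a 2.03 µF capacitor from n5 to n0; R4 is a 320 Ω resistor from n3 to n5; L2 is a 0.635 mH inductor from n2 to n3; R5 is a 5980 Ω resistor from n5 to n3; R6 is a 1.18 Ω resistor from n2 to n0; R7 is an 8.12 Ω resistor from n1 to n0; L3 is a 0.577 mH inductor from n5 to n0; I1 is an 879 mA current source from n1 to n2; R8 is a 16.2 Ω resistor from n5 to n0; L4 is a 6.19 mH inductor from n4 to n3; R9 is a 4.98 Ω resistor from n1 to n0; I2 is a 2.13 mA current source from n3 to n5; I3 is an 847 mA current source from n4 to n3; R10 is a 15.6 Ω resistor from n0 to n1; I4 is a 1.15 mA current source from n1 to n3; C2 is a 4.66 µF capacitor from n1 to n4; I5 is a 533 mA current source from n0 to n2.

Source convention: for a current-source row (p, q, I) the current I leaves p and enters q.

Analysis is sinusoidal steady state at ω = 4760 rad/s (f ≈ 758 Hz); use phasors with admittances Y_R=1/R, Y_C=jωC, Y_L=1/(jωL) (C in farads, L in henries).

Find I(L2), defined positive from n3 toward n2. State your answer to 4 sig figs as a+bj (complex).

0.3319+0.3372j A

MNA unknowns: 5 node voltages V₁..V_5
R1: Y=0.04854+0.000j on G[4,2]
L1: Y=0.000-0.006290j on G[1,5]
R2: Y=0.7634+0.000j on G[5,3]
R3: Y=0.009709+0.000j on G[0,2]
C1: Y=0.000+0.009663j on G[5,0]
R4: Y=0.003125+0.000j on G[3,5]
L2: Y=0.000-0.3308j on G[2,3]
R5: Y=0.0001672+0.000j on G[5,3]
R6: Y=0.8475+0.000j on G[2,0]
R7: Y=0.1232+0.000j on G[1,0]
L3: Y=0.000-0.3641j on G[5,0]
I1: z[1]−=0.879, z[2]+=0.879
R8: Y=0.06173+0.000j on G[5,0]
L4: Y=0.000-0.03394j on G[4,3]
R9: Y=0.2008+0.000j on G[1,0]
I2: z[3]−=0.00213, z[5]+=0.00213
I3: z[4]−=0.847, z[3]+=0.847
R10: Y=0.06410+0.000j on G[0,1]
I4: z[1]−=0.00115, z[3]+=0.00115
C2: Y=0.000+0.02218j on G[1,4]
I5: z[0]−=0.533, z[2]+=0.533
solve → V1=-2.036-0.7184j, V2=1.169+0.1413j, V3=0.1502+1.144j, V4=-14.11-4.311j, V5=-0.2790+0.9531j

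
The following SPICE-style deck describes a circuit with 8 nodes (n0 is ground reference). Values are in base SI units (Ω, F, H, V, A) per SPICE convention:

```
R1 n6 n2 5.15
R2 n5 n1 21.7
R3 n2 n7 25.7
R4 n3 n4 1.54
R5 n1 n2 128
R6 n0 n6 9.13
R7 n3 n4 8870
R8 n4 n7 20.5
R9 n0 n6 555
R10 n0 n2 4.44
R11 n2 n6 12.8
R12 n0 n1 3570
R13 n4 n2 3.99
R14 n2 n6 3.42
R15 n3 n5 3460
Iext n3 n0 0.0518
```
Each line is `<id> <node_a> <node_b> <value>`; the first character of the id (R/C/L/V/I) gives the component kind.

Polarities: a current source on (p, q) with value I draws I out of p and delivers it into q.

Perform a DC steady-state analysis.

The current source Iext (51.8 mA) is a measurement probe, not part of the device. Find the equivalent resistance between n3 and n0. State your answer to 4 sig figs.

MNA unknowns: 7 node voltages V₁..V_7
R1: Y=0.1942 on G[6,2]
R2: Y=0.04608 on G[5,1]
R3: Y=0.03891 on G[2,7]
R4: Y=0.6494 on G[3,4]
R5: Y=0.007812 on G[1,2]
R6: Y=0.1095 on G[0,6]
R7: Y=0.0001127 on G[3,4]
R8: Y=0.04878 on G[4,7]
R9: Y=0.001802 on G[0,6]
R10: Y=0.2252 on G[0,2]
R11: Y=0.07812 on G[2,6]
R12: Y=0.0002801 on G[0,1]
R13: Y=0.2506 on G[4,2]
R14: Y=0.2924 on G[2,6]
R15: Y=0.0002890 on G[3,5]
Iext: z[3]−=0.0518, z[0]+=0.0518
solve → V1=-0.1664, V2=-0.1626, V3=-0.4322, V4=-0.3526, V5=-0.1681, V6=-0.1359, V7=-0.2683

R_eq = 8.344 Ω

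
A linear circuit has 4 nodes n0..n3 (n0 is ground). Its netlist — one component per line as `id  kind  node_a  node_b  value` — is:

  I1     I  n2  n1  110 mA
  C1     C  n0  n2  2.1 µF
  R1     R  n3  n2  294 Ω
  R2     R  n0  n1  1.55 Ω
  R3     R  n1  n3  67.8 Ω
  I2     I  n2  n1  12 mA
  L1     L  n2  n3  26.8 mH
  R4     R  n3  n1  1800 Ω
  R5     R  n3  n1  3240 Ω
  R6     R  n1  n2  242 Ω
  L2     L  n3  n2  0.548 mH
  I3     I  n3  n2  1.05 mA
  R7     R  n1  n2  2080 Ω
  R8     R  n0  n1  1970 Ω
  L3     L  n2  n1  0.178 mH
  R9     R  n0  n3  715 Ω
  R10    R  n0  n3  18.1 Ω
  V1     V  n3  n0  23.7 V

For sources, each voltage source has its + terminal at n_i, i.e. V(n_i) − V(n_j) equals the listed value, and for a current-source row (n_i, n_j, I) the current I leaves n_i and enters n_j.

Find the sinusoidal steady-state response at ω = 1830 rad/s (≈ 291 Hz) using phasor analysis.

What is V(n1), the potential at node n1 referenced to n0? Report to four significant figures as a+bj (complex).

Apply KCL at each of the 3 non-ground nodes and solve the resulting linear system.
Node n1: branches {I1, R2, R3, I2, R4, R5, R6, R7, R8, L3} → V_1 = 13.83-11.44j
Node n2: branches {I1, C1, R1, I2, L1, R6, L2, I3, R7, L3} → V_2 = 16.30-8.629j
Node n3: branches {R1, R3, L1, R4, R5, L2, I3, R9, R10, V1} → V_3 = 23.70+0.000j
Source currents: i(V1)=-10.30+7.326j

13.83-11.44j V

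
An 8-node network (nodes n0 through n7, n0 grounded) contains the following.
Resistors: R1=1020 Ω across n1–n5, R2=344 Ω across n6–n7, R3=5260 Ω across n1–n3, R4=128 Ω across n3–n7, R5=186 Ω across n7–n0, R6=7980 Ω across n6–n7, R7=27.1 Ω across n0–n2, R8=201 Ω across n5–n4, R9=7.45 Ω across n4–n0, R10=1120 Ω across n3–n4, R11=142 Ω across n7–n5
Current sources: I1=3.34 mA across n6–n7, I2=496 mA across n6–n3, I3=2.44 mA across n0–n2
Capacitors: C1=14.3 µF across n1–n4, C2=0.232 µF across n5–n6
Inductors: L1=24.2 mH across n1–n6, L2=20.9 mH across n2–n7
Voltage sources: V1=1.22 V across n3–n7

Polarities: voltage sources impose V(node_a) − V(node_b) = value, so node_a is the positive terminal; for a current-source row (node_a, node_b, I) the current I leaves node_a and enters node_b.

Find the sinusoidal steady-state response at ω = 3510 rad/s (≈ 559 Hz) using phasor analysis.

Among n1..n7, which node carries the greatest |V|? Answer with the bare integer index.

6

Element admittances at ω=3510 rad/s:
  Y(R1) = 0.0009804+0.000j S between n1,n5
  Y(R2) = 0.002907+0.000j S between n6,n7
  I1: injects 0.00334 A into n7 (from n6)
  Y(C1) = 0.000+0.05019j S between n1,n4
  Y(L1) = 0.000-0.01177j S between n1,n6
  Y(R3) = 0.0001901+0.000j S between n1,n3
  Y(R4) = 0.007812+0.000j S between n3,n7
  Y(R5) = 0.005376+0.000j S between n7,n0
  Y(R6) = 0.0001253+0.000j S between n6,n7
  Y(R7) = 0.03690+0.000j S between n0,n2
  Y(R8) = 0.004975+0.000j S between n5,n4
  I2: injects 0.496 A into n3 (from n6)
  Y(L2) = 0.000-0.01363j S between n2,n7
  Y(R9) = 0.1342+0.000j S between n4,n0
  Y(C2) = 0.000+0.0008143j S between n5,n6
  I3: injects 0.00244 A into n2 (from n0)
  Y(R10) = 0.0008929+0.000j S between n3,n4
  Y(R11) = 0.007042+0.000j S between n7,n5
  V1: constraint V(n3)−V(n7) = 1.22
Assemble and solve the 8×8 MNA system:
  V(n1)=0.1396+9.373j  V(n2)=5.686-5.544j  V(n3)=21.91+9.668j  V(n4)=-2.374+1.137j  V(n5)=12.32+4.923j  V(n6)=-10.94-27.11j  V(n7)=20.69+9.668j
  i(V1)=0.4606-0.007673j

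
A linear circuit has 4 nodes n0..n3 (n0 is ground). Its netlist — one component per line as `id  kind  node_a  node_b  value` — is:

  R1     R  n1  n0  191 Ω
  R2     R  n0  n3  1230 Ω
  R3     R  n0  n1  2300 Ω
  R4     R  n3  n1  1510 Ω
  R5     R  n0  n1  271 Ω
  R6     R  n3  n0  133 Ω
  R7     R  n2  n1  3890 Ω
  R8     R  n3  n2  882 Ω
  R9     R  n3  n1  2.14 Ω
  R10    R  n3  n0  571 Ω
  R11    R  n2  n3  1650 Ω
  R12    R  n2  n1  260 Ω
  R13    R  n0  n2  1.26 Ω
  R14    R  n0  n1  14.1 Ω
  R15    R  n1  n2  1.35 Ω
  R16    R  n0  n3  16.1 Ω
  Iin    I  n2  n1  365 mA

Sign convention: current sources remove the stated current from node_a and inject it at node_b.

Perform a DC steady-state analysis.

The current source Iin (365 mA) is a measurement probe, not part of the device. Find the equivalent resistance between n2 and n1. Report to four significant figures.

R_eq = 1.153 Ω

Apply KCL at each of the 3 non-ground nodes and solve the resulting linear system.
Node n1: branches {R1, R3, R4, R5, R7, R9, R12, R14, R15, Iin} → V_1 = 0.3568
Node n2: branches {R7, R8, R11, R12, R13, R15, Iin} → V_2 = -0.06410
Node n3: branches {R2, R4, R6, R8, R9, R10, R11, R16} → V_3 = 0.3079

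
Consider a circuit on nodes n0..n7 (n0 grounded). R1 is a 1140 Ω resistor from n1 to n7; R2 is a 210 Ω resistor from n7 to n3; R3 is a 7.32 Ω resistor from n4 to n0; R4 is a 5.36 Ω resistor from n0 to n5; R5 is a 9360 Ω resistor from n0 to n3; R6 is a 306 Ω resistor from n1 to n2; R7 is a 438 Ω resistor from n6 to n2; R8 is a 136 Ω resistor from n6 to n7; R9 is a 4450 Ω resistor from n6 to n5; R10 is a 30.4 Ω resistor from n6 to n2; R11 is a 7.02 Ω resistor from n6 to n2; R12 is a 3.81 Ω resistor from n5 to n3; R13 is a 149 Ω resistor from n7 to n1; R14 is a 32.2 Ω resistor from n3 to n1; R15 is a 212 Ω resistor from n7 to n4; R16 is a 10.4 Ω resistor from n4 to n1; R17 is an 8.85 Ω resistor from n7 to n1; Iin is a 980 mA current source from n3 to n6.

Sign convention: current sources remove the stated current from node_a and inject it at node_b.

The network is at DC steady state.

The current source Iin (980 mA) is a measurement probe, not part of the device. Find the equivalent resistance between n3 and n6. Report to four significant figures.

Apply KCL at each of the 7 non-ground nodes and solve the resulting linear system.
Node n1: branches {R1, R6, R13, R14, R16, R17} → V_1 = 8.118
Node n2: branches {R6, R7, R10, R11} → V_2 = 100.1
Node n3: branches {R2, R5, R12, R14, Iin} → V_3 = -4.514
Node n4: branches {R3, R15, R16} → V_4 = 3.536
Node n5: branches {R4, R9, R12} → V_5 = -2.587
Node n6: branches {R7, R8, R9, R10, R11, Iin} → V_6 = 101.8
Node n7: branches {R1, R2, R8, R13, R15, R17} → V_7 = 12.53

R_eq = 108.4 Ω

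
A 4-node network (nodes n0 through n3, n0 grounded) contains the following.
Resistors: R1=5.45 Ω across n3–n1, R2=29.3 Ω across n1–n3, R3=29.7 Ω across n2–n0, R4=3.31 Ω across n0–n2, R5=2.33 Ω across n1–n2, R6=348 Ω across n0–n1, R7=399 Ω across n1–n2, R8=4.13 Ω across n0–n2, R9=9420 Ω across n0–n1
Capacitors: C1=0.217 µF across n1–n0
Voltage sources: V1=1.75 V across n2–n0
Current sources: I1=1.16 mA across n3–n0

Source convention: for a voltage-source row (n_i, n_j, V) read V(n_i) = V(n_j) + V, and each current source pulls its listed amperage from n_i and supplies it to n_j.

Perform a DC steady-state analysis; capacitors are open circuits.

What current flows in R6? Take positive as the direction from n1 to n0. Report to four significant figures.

Element admittances at DC:
  Y(R1) = 0.1835 S between n3,n1
  Y(R2) = 0.03413 S between n1,n3
  Y(R3) = 0.03367 S between n2,n0
  Y(R4) = 0.3021 S between n0,n2
  Y(R5) = 0.4292 S between n1,n2
  Y(R6) = 0.002874 S between n0,n1
  Y(R7) = 0.002506 S between n1,n2
  Y(R8) = 0.2421 S between n0,n2
  Y(C1) = 0.000 S between n1,n0
  Y(R9) = 0.0001062 S between n0,n1
  V1: constraint V(n2)−V(n0) = 1.75
  I1: injects 0.00116 A into n0 (from n3)
Assemble and solve the 4×4 MNA system:
  V(n1)=1.735  V(n2)=1.750  V(n3)=1.730
  i(V1)=-1.018

0.004987 A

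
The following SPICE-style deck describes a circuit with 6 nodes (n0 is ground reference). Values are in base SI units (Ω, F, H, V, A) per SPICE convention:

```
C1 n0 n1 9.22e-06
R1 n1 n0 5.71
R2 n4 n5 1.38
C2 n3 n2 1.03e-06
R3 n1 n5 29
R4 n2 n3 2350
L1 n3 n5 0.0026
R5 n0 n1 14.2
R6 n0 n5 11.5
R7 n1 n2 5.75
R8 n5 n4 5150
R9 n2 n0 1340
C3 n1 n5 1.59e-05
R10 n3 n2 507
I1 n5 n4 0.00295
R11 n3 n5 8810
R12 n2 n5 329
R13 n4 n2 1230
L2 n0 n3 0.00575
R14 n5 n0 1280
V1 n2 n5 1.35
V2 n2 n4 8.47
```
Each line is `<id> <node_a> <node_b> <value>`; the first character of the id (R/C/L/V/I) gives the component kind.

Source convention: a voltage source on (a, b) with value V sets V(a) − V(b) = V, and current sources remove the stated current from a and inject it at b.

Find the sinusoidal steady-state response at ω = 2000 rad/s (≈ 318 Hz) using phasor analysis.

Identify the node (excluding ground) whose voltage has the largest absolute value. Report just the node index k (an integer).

4

MNA unknowns: 5 node voltages V₁..V_5 plus 2 source currents (V1, V2)
C1: Y=0.000+0.01844j on G[0,1]
R1: Y=0.1751+0.000j on G[1,0]
R2: Y=0.7246+0.000j on G[4,5]
C2: Y=0.000+0.002060j on G[3,2]
R3: Y=0.03448+0.000j on G[1,5]
R4: Y=0.0004255+0.000j on G[2,3]
L1: Y=0.000-0.1923j on G[3,5]
R5: Y=0.07042+0.000j on G[0,1]
R6: Y=0.08696+0.000j on G[0,5]
R7: Y=0.1739+0.000j on G[1,2]
R8: Y=0.0001942+0.000j on G[5,4]
R9: Y=0.0007463+0.000j on G[2,0]
C3: Y=0.000+0.03180j on G[1,5]
R10: Y=0.001972+0.000j on G[3,2]
I1: z[5]−=0.00295, z[4]+=0.00295
R11: Y=0.0001135+0.000j on G[3,5]
R12: Y=0.003040+0.000j on G[2,5]
R13: Y=0.0008130+0.000j on G[4,2]
L2: Y=0.000-0.08696j on G[0,3]
R14: Y=0.0007813+0.000j on G[5,0]
V1: row V2−V5=1.35, i_V1 at 2,5
V2: row V2−V4=8.47, i_V2 at 2,4
solve → V1=0.2323-0.1247j, V2=0.7408-0.1227j, V3=-0.4277-0.07416j, V4=-7.729-0.1227j, V5=-0.6092-0.1227j
aux → i_V1=5.068-0.002553j, i_V2=-5.171+0.000j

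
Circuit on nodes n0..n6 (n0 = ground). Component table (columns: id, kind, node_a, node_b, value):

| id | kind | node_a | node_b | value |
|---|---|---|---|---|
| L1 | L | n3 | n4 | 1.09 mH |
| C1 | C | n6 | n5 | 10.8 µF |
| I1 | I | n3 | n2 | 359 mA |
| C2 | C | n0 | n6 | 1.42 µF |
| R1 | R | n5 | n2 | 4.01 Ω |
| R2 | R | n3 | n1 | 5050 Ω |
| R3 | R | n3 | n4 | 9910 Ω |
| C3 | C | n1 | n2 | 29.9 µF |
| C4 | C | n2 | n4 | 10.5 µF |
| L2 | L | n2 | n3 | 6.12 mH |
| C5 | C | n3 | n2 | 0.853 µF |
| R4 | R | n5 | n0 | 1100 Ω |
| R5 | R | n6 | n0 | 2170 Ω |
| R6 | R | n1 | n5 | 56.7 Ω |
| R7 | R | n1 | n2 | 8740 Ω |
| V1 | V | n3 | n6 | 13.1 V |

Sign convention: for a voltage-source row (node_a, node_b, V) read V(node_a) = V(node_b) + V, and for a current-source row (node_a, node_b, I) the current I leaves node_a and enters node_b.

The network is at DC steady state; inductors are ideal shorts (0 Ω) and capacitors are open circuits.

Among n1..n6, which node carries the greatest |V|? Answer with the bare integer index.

Apply KCL at each of the 6 non-ground nodes and solve the resulting linear system.
Node n1: branches {R2, C3, R6, R7} → V_1 = 4.402
Node n2: branches {I1, R1, C3, C4, L2, C5, R7} → V_2 = 4.417
Node n3: branches {L1, I1, R2, R3, L2, C5, V1} → V_3 = 4.417
Node n4: branches {L1, R3, C4} → V_4 = 4.417
Node n5: branches {C1, R1, R4, R6} → V_5 = 4.401
Node n6: branches {C1, C2, R5, V1} → V_6 = -8.683
Source currents: i(L1)=0.000, i(L2)=0.3550, i(V1)=-0.004001

6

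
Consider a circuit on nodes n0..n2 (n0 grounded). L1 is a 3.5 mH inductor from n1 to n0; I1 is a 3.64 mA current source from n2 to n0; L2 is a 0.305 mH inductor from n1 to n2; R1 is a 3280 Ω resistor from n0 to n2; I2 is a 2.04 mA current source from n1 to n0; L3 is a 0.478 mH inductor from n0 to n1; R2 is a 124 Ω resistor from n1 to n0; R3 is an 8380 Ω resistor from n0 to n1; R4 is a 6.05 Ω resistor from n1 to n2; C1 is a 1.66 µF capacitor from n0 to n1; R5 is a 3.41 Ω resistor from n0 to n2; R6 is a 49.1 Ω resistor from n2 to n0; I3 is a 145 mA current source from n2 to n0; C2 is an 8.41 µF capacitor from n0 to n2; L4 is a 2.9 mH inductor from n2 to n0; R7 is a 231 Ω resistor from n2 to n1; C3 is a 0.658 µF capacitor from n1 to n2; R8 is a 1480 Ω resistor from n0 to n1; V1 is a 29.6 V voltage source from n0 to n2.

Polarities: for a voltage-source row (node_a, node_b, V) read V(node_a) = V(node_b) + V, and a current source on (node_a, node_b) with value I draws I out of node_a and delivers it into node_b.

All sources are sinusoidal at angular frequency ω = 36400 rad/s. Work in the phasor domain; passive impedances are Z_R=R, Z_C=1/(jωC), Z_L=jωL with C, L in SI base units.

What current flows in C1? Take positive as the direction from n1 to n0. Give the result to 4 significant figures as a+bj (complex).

Element admittances at ω=36400 rad/s:
  Y(L1) = 0.000-0.007849j S between n1,n0
  I1: injects 0.00364 A into n0 (from n2)
  Y(L2) = 0.000-0.09007j S between n1,n2
  Y(R1) = 0.0003049+0.000j S between n0,n2
  I2: injects 0.00204 A into n0 (from n1)
  Y(L3) = 0.000-0.05747j S between n0,n1
  Y(R2) = 0.008065+0.000j S between n1,n0
  Y(R3) = 0.0001193+0.000j S between n0,n1
  Y(R4) = 0.1653+0.000j S between n1,n2
  Y(C1) = 0.000+0.06042j S between n0,n1
  Y(R5) = 0.2933+0.000j S between n0,n2
  Y(R6) = 0.02037+0.000j S between n2,n0
  I3: injects 0.145 A into n0 (from n2)
  Y(C2) = 0.000+0.3061j S between n0,n2
  Y(L4) = 0.000-0.009473j S between n2,n0
  Y(R7) = 0.004329+0.000j S between n2,n1
  Y(C3) = 0.000+0.02395j S between n1,n2
  Y(R8) = 0.0006757+0.000j S between n0,n1
  V1: constraint V(n0)−V(n2) = 29.6
Assemble and solve the 3×3 MNA system:
  V(n1)=-28.06-0.2006j  V(n2)=-29.60+0.000j
  i(V1)=-9.391-8.645j

0.01212-1.696j A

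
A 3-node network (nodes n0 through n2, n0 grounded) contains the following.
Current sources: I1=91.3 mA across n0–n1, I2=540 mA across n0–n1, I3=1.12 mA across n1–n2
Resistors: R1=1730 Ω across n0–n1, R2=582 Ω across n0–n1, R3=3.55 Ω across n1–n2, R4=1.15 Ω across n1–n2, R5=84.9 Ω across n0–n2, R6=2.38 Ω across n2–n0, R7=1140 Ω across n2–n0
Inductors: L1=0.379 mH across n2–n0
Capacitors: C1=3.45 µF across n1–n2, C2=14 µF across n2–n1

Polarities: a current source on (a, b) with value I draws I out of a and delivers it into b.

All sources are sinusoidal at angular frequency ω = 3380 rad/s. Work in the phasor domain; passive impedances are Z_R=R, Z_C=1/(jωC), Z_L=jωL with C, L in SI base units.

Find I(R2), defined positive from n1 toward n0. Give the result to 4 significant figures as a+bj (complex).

0.001525+0.001008j A

Apply KCL at each of the 2 non-ground nodes and solve the resulting linear system.
Node n1: branches {I1, R1, R2, R3, R4, C1, C2, I2, I3} → V_1 = 0.8873+0.5868j
Node n2: branches {R3, L1, R4, R5, C1, C2, R6, R7, I3} → V_2 = 0.3432+0.6158j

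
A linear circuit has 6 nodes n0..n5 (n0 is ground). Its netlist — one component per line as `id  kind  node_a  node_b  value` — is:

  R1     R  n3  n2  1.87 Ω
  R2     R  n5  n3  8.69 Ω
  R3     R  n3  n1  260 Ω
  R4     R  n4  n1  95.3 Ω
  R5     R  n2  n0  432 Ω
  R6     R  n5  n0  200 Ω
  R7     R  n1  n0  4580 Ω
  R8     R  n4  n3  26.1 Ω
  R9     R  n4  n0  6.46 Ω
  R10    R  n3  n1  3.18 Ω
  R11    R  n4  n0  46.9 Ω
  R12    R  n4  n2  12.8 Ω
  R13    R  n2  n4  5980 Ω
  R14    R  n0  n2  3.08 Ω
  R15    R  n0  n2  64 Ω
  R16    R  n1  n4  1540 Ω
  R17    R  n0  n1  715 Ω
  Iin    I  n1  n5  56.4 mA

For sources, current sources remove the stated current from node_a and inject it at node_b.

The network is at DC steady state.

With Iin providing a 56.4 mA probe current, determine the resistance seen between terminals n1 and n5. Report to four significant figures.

R_eq = 11.35 Ω

MNA unknowns: 5 node voltages V₁..V_5
R1: Y=0.5348 on G[3,2]
R2: Y=0.1151 on G[5,3]
R3: Y=0.003846 on G[3,1]
R4: Y=0.01049 on G[4,1]
R5: Y=0.002315 on G[2,0]
R6: Y=0.005000 on G[5,0]
R7: Y=0.0002183 on G[1,0]
R8: Y=0.03831 on G[4,3]
R9: Y=0.1548 on G[4,0]
R10: Y=0.3145 on G[3,1]
R11: Y=0.02132 on G[4,0]
R12: Y=0.07812 on G[4,2]
R13: Y=0.0001672 on G[2,4]
R14: Y=0.3247 on G[0,2]
R15: Y=0.01562 on G[0,2]
R16: Y=0.0006494 on G[1,4]
R17: Y=0.001399 on G[0,1]
Iin: z[1]−=0.0564, z[5]+=0.0564
solve → V1=-0.1734, V2=-0.002240, V3=-0.002933, V4=-0.007306, V5=0.4669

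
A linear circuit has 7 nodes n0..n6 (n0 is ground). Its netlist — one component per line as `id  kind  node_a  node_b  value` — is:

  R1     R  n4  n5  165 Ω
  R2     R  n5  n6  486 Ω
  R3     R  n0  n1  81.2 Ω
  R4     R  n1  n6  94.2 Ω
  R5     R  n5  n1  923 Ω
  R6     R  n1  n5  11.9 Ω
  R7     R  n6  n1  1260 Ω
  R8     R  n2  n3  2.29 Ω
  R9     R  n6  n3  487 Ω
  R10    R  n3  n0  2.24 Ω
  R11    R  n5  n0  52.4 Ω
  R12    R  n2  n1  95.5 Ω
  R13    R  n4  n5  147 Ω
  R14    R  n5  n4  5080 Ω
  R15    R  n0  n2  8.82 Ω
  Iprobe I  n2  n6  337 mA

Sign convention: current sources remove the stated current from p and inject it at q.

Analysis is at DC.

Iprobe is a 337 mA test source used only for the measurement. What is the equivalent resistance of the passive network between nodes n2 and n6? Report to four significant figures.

R_eq = 83.78 Ω

Apply KCL at each of the 6 non-ground nodes and solve the resulting linear system.
Node n1: branches {R3, R4, R5, R6, R7, R12} → V_1 = 6.895
Node n2: branches {R8, R12, R15, Iprobe} → V_2 = -0.6865
Node n3: branches {R8, R9, R10} → V_3 = -0.2747
Node n4: branches {R1, R13, R14} → V_4 = 6.056
Node n5: branches {R1, R2, R5, R6, R11, R13, R14} → V_5 = 6.056
Node n6: branches {R2, R4, R7, R9, Iprobe} → V_6 = 27.55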